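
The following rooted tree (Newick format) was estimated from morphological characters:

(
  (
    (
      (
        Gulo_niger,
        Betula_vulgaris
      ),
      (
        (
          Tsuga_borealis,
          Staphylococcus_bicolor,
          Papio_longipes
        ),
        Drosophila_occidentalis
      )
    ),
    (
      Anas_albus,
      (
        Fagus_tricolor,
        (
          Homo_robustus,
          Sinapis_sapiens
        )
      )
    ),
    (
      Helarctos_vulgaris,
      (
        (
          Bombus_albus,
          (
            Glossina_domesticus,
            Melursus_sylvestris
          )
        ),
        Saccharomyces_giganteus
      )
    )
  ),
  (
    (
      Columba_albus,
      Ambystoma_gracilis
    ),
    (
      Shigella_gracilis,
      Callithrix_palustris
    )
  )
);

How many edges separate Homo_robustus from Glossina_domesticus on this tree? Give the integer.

9

The MRCA of Homo_robustus and Glossina_domesticus is the node subtending (((Gulo_niger,Betula_vulgaris),((Tsuga_borealis,Staphylococcus_bicolor,Papio_longipes),Drosophila_occidentalis)),(Anas_albus,(Fagus_tricolor,(Homo_robustus,Sinapis_sapiens))),(Helarctos_vulgaris,((Bombus_albus,(Glossina_domesticus,Melursus_sylvestris)),Saccharomyces_giganteus))).
From Homo_robustus up to that node: 4 branches. From Glossina_domesticus up to the same node: 5 branches. Total: 4 + 5 = 9.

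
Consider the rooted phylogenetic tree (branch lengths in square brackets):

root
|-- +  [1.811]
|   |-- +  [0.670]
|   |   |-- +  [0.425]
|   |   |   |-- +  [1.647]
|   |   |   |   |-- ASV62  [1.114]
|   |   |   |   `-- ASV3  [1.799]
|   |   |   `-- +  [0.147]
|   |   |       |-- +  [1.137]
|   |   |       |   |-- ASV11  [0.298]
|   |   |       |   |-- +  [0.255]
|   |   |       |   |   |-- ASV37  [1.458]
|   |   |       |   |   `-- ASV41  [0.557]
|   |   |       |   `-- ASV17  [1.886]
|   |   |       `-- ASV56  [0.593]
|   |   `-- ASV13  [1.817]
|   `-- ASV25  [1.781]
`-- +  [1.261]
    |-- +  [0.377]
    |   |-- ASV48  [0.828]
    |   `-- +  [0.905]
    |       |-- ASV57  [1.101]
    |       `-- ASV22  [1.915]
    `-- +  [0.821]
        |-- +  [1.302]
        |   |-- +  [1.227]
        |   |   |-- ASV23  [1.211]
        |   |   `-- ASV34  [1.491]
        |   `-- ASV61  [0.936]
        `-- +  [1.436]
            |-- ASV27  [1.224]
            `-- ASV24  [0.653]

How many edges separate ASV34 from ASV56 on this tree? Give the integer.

10

The MRCA of ASV34 and ASV56 is the root of the tree.
From ASV34 up to that node: 5 branches. From ASV56 up to the same node: 5 branches. Total: 5 + 5 = 10.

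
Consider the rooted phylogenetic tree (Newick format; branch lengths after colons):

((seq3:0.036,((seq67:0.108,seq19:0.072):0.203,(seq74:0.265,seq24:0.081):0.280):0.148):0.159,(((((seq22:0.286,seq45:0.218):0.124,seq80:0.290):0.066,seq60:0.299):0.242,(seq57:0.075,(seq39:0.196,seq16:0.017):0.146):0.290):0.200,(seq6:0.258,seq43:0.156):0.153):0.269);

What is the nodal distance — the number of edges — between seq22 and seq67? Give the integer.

10

The MRCA of seq22 and seq67 is the root of the tree.
From seq22 up to that node: 6 branches. From seq67 up to the same node: 4 branches. Total: 6 + 4 = 10.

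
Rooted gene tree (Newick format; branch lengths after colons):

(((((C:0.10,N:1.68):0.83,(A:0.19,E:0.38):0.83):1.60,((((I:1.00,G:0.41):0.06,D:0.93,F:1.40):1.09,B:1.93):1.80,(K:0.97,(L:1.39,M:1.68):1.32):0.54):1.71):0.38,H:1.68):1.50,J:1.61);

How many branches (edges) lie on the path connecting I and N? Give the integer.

8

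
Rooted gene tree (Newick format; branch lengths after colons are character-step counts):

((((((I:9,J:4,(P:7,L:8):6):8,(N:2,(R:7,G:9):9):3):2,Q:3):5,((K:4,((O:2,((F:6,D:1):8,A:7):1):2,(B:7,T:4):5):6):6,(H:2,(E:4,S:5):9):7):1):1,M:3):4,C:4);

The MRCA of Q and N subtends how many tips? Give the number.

8

The MRCA of Q and N is the node subtending (((I,J,(P,L)),(N,(R,G))),Q).
That clade contains 8 terminal taxa: G, I, J, L, N, P, Q, R.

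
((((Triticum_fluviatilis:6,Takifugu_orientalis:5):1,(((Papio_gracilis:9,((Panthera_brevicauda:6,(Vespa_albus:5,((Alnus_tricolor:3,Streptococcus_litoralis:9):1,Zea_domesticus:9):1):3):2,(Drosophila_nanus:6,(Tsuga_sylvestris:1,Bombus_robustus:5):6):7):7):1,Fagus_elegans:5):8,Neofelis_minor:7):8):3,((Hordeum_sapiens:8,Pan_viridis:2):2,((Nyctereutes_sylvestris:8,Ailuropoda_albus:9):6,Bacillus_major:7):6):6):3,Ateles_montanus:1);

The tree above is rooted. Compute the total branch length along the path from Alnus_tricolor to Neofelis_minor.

33

The path runs Alnus_tricolor → … → MRCA → … → Neofelis_minor; the MRCA is the node subtending (((Papio_gracilis,((Panthera_brevicauda,(Vespa_albus,((Alnus_tricolor,Streptococcus_litoralis),Zea_domesticus))),(Drosophila_nanus,(Tsuga_sylvestris,Bombus_robustus)))),Fagus_elegans),Neofelis_minor).
Branch lengths along that path: 3 + 1 + 1 + 3 + 2 + 7 + 1 + 8 + 7 = 33.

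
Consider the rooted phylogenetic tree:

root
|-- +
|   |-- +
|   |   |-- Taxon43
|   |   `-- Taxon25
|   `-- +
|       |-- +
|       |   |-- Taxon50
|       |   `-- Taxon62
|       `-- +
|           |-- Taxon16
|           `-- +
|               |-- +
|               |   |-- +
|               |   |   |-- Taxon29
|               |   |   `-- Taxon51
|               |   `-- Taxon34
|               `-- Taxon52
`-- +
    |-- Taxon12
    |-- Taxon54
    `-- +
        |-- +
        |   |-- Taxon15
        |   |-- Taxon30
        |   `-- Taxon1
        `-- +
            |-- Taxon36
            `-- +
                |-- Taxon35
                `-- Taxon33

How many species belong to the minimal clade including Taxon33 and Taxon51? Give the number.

The MRCA of Taxon33 and Taxon51 is the root, so the clade is the entire tree.
That clade contains 17 terminal taxa: Taxon1, Taxon12, Taxon15, Taxon16, Taxon25, Taxon29, Taxon30, Taxon33, Taxon34, Taxon35, Taxon36, Taxon43, Taxon50, Taxon51, Taxon52, Taxon54, Taxon62.

17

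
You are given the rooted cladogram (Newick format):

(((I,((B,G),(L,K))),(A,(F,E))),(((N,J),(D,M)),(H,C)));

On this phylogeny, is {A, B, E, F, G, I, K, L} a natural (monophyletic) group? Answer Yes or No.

The most recent common ancestor of these taxa subtends ((I,((B,G),(L,K))),(A,(F,E))).
That clade has exactly 8 tips — every listed taxon and nothing else — so the group is monophyletic.

Yes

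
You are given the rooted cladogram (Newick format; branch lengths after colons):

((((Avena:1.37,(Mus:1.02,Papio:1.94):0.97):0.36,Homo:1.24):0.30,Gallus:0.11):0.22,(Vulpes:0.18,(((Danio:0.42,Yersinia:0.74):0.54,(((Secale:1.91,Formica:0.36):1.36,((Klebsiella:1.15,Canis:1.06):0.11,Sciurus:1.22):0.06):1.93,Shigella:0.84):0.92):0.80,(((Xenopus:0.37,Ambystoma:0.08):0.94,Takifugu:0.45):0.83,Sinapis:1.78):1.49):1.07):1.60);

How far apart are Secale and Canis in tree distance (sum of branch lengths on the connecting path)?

4.50

The path runs Secale → … → MRCA → … → Canis; the MRCA is the node subtending ((Secale,Formica),((Klebsiella,Canis),Sciurus)).
Branch lengths along that path: 1.91 + 1.36 + 0.06 + 0.11 + 1.06 = 4.50.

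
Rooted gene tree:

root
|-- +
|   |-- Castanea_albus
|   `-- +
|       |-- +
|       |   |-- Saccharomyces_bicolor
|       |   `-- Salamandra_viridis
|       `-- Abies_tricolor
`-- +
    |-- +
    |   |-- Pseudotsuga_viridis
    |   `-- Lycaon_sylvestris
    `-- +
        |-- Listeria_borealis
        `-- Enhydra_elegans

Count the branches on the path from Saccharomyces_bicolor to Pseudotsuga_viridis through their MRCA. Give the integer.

The MRCA of Saccharomyces_bicolor and Pseudotsuga_viridis is the root of the tree.
From Saccharomyces_bicolor up to that node: 4 branches. From Pseudotsuga_viridis up to the same node: 3 branches. Total: 4 + 3 = 7.

7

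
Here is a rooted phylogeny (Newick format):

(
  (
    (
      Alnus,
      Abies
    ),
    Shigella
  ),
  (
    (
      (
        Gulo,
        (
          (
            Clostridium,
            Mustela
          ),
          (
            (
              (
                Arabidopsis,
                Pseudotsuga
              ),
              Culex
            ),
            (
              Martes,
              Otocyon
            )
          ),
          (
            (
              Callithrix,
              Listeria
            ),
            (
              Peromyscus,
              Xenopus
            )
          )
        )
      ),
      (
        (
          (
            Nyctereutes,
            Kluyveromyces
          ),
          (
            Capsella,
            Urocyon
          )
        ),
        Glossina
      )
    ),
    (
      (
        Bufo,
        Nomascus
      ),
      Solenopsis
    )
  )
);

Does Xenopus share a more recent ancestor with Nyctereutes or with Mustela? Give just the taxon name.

The MRCA of Xenopus and Mustela subtends ((Clostridium,Mustela),(((Arabidopsis,Pseudotsuga),Culex),(Martes,Otocyon)),((Callithrix,Listeria),(Peromyscus,Xenopus))) (11 taxa).
The MRCA of Xenopus and Nyctereutes subtends ((Gulo,((Clostridium,Mustela),(((Arabidopsis,Pseudotsuga),Culex),(Martes,Otocyon)),((Callithrix,Listeria),(Peromyscus,Xenopus)))),(((Nyctereutes,Kluyveromyces),(Capsella,Urocyon)),Glossina)) (17 taxa).
The first is nested inside the second, so Xenopus shares a more recent common ancestor with Mustela.

Mustela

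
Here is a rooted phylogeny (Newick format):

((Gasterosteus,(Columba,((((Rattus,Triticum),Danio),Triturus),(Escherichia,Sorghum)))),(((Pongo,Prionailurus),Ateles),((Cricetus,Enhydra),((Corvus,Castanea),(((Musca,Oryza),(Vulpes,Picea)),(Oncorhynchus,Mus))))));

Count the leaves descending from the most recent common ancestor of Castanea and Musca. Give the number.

8

The MRCA of Castanea and Musca is the node subtending ((Corvus,Castanea),(((Musca,Oryza),(Vulpes,Picea)),(Oncorhynchus,Mus))).
That clade contains 8 terminal taxa: Castanea, Corvus, Mus, Musca, Oncorhynchus, Oryza, Picea, Vulpes.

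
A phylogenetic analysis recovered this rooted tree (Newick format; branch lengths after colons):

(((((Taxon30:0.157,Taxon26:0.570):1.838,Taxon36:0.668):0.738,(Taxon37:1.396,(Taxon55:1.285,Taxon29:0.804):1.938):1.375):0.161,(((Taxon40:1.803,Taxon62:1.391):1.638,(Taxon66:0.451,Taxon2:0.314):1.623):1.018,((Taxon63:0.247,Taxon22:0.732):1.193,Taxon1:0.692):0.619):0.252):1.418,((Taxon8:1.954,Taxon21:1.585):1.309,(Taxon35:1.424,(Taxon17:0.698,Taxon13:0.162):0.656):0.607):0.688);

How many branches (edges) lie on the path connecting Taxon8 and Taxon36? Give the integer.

The MRCA of Taxon8 and Taxon36 is the root of the tree.
From Taxon8 up to that node: 3 branches. From Taxon36 up to the same node: 4 branches. Total: 3 + 4 = 7.

7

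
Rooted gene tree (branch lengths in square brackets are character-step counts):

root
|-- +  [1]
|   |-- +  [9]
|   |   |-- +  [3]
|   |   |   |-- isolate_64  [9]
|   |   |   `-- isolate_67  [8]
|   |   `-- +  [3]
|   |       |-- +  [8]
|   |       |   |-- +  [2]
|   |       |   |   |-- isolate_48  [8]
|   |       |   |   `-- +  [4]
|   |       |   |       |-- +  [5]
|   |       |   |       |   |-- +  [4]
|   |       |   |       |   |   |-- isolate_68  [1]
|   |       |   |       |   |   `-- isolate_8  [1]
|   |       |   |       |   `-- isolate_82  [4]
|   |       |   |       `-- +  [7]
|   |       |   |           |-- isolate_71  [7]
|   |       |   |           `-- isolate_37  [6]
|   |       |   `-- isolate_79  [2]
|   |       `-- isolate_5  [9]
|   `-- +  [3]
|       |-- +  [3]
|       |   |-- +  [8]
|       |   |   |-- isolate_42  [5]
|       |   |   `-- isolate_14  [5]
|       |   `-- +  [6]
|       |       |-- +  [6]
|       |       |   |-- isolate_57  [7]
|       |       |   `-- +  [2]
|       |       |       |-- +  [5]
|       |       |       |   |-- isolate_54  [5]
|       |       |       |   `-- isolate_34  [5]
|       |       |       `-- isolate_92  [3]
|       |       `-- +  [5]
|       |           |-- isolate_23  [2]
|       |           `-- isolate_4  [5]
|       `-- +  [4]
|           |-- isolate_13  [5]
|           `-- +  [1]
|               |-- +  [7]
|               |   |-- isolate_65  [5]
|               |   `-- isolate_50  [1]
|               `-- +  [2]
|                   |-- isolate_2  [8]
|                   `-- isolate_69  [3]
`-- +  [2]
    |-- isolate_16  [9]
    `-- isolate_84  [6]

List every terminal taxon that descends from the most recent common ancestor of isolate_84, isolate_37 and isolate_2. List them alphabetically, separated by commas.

Tracing isolate_84: it sits inside (isolate_16,isolate_84).
Tracing isolate_37: it sits inside (isolate_71,isolate_37).
Tracing isolate_2: it sits inside (isolate_2,isolate_69).
The smallest clade enclosing all 3 is the whole tree (their MRCA is the root), so the answer is all 25 tips in alphabetical order.

isolate_13, isolate_14, isolate_16, isolate_2, isolate_23, isolate_34, isolate_37, isolate_4, isolate_42, isolate_48, isolate_5, isolate_50, isolate_54, isolate_57, isolate_64, isolate_65, isolate_67, isolate_68, isolate_69, isolate_71, isolate_79, isolate_8, isolate_82, isolate_84, isolate_92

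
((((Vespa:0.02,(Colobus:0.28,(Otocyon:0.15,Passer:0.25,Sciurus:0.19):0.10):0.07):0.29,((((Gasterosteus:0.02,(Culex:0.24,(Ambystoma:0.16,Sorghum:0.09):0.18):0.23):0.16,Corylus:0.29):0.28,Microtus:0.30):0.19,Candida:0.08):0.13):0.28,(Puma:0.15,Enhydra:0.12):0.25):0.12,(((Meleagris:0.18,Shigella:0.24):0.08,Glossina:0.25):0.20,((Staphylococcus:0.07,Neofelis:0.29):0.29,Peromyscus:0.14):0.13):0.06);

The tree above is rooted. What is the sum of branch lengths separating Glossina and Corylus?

1.80

The path runs Glossina → … → MRCA → … → Corylus; the MRCA is the root of the tree.
Branch lengths along that path: 0.25 + 0.20 + 0.06 + 0.12 + 0.28 + 0.13 + 0.19 + 0.28 + 0.29 = 1.80.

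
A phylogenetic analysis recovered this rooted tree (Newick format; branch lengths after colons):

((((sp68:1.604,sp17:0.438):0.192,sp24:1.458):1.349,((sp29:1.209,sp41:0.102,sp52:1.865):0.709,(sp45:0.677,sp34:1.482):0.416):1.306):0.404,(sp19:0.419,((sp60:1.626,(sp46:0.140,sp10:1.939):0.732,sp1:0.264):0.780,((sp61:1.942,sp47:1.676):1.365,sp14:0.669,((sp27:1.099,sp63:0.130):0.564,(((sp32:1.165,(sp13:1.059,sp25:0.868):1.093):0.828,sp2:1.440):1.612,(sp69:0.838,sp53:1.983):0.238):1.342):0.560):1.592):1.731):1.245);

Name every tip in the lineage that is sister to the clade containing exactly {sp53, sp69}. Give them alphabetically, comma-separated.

The clade containing exactly {sp53, sp69} attaches to the tree at the node subtending (((sp32,(sp13,sp25)),sp2),(sp69,sp53)).
The other lineage descending from that same node — the sister group — is ((sp32,(sp13,sp25)),sp2); its 4 tips in alphabetical order are the answer.

sp13, sp2, sp25, sp32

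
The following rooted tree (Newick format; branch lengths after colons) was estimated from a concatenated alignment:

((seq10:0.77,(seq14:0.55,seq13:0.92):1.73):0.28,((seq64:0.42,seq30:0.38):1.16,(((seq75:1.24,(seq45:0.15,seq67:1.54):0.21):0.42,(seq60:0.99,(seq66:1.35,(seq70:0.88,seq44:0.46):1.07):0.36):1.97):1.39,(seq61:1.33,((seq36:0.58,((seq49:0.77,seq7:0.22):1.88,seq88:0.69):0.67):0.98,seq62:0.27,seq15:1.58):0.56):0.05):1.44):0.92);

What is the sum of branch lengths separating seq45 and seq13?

The path runs seq45 → … → MRCA → … → seq13; the MRCA is the root of the tree.
Branch lengths along that path: 0.15 + 0.21 + 0.42 + 1.39 + 1.44 + 0.92 + 0.28 + 1.73 + 0.92 = 7.46.

7.46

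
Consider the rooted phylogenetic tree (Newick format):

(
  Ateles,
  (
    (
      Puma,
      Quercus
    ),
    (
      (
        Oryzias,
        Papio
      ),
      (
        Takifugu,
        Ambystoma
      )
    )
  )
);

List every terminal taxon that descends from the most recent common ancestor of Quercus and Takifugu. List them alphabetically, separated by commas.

Ambystoma, Oryzias, Papio, Puma, Quercus, Takifugu

Tracing Quercus: it sits inside (Puma,Quercus).
Tracing Takifugu: it sits inside (Takifugu,Ambystoma).
The smallest clade enclosing both is ((Puma,Quercus),((Oryzias,Papio),(Takifugu,Ambystoma))); the answer is its 6 terminal taxa in alphabetical order.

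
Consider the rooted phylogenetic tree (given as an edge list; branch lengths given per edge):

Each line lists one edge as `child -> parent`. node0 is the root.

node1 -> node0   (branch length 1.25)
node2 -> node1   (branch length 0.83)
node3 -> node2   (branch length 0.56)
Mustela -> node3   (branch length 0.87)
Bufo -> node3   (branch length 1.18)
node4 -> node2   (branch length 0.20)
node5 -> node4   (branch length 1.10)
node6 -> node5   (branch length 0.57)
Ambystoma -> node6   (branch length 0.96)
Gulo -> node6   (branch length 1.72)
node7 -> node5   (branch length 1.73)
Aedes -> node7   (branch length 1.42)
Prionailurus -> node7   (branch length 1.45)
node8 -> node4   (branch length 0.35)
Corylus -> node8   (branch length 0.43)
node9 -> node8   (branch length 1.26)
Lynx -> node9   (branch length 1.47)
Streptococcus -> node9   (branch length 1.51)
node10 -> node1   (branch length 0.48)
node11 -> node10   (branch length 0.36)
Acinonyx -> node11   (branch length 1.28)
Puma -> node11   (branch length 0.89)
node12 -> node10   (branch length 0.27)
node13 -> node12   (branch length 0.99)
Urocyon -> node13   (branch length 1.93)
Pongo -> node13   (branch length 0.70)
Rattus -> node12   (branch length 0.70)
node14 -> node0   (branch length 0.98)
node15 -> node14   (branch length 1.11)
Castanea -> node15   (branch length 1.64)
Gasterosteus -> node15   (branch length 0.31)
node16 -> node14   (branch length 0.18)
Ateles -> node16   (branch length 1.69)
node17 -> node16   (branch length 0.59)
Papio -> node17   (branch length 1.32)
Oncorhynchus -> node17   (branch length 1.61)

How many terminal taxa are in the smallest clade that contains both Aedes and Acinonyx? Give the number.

14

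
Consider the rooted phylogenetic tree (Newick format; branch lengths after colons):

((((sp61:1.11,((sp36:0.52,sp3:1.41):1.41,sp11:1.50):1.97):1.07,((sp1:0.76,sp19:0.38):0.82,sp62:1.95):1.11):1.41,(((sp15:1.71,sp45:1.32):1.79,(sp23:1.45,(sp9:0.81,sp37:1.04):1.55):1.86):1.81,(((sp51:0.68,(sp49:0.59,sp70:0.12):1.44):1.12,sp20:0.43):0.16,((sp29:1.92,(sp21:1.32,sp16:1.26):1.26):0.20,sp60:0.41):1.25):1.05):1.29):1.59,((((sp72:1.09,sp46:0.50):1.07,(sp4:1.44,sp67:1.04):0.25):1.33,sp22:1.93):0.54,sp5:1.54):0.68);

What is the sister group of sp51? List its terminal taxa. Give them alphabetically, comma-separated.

sp51 attaches to the tree at the node subtending (sp51,(sp49,sp70)).
The other lineage descending from that same node — the sister group — is (sp49,sp70); its 2 tips in alphabetical order are the answer.

sp49, sp70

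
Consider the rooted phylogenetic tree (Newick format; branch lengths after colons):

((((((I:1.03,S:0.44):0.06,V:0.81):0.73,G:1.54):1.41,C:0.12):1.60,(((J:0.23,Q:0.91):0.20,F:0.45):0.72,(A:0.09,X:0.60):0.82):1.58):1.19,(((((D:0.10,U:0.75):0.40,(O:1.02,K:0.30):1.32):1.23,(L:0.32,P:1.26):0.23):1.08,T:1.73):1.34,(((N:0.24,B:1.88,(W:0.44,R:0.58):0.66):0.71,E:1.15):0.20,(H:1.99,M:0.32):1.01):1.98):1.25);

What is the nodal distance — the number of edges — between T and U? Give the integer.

The MRCA of T and U is the node subtending ((((D,U),(O,K)),(L,P)),T).
From T up to that node: 1 branch. From U up to the same node: 4 branches. Total: 1 + 4 = 5.

5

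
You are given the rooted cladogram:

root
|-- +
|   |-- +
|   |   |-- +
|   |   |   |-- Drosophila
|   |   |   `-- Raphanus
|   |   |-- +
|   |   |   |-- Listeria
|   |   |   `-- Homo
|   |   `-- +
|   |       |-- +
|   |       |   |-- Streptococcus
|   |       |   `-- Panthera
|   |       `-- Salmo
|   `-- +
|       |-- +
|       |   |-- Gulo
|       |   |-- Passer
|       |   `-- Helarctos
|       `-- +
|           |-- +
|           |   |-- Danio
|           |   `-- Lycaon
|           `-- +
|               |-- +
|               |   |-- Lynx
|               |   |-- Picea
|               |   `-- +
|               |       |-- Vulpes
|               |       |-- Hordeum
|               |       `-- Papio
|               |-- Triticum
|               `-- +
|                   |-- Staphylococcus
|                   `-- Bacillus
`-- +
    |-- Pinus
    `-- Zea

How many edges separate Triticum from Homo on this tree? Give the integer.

The MRCA of Triticum and Homo is the node subtending (((Drosophila,Raphanus),(Listeria,Homo),((Streptococcus,Panthera),Salmo)),((Gulo,Passer,Helarctos),((Danio,Lycaon),((Lynx,Picea,(Vulpes,Hordeum,Papio)),Triticum,(Staphylococcus,Bacillus))))).
From Triticum up to that node: 4 branches. From Homo up to the same node: 3 branches. Total: 4 + 3 = 7.

7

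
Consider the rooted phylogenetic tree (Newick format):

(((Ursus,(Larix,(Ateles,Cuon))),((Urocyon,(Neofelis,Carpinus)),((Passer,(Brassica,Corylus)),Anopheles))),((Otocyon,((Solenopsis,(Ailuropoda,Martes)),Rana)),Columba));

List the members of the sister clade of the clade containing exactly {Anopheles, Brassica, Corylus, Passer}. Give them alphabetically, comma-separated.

Carpinus, Neofelis, Urocyon

The clade containing exactly {Anopheles, Brassica, Corylus, Passer} attaches to the tree at the node subtending ((Urocyon,(Neofelis,Carpinus)),((Passer,(Brassica,Corylus)),Anopheles)).
The other lineage descending from that same node — the sister group — is (Urocyon,(Neofelis,Carpinus)); its 3 tips in alphabetical order are the answer.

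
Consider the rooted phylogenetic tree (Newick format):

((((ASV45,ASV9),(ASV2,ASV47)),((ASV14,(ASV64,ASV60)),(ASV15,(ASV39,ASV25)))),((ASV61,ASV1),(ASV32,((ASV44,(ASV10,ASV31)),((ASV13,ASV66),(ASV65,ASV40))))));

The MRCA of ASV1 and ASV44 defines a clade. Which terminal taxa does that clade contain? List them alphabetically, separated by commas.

Tracing ASV1: it sits inside (ASV61,ASV1).
Tracing ASV44: it sits inside (ASV44,(ASV10,ASV31)).
The smallest clade enclosing both is ((ASV61,ASV1),(ASV32,((ASV44,(ASV10,ASV31)),((ASV13,ASV66),(ASV65,ASV40))))); the answer is its 10 terminal taxa in alphabetical order.

ASV1, ASV10, ASV13, ASV31, ASV32, ASV40, ASV44, ASV61, ASV65, ASV66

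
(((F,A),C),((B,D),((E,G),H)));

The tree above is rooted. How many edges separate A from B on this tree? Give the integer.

The MRCA of A and B is the root of the tree.
From A up to that node: 3 branches. From B up to the same node: 3 branches. Total: 3 + 3 = 6.

6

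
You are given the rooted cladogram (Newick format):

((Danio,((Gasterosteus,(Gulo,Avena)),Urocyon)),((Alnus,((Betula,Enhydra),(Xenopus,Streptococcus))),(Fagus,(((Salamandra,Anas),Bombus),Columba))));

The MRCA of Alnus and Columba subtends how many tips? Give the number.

10

The MRCA of Alnus and Columba is the node subtending ((Alnus,((Betula,Enhydra),(Xenopus,Streptococcus))),(Fagus,(((Salamandra,Anas),Bombus),Columba))).
That clade contains 10 terminal taxa: Alnus, Anas, Betula, Bombus, Columba, Enhydra, Fagus, Salamandra, Streptococcus, Xenopus.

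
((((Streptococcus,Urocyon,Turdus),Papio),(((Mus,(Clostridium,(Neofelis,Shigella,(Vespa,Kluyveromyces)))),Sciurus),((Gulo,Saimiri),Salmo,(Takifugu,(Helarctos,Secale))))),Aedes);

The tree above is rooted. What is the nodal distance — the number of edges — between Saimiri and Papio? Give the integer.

The MRCA of Saimiri and Papio is the node subtending (((Streptococcus,Urocyon,Turdus),Papio),(((Mus,(Clostridium,(Neofelis,Shigella,(Vespa,Kluyveromyces)))),Sciurus),((Gulo,Saimiri),Salmo,(Takifugu,(Helarctos,Secale))))).
From Saimiri up to that node: 4 branches. From Papio up to the same node: 2 branches. Total: 4 + 2 = 6.

6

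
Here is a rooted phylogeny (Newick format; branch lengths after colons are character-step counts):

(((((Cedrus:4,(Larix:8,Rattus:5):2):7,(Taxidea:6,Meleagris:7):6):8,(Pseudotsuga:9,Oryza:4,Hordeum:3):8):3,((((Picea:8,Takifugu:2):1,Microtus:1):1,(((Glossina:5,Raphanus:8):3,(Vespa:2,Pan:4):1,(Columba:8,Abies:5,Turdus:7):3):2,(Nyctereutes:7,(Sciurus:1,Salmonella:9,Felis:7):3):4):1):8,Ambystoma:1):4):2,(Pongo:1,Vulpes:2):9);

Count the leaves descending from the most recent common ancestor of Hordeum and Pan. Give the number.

23

The MRCA of Hordeum and Pan is the node subtending ((((Cedrus,(Larix,Rattus)),(Taxidea,Meleagris)),(Pseudotsuga,Oryza,Hordeum)),((((Picea,Takifugu),Microtus),(((Glossina,Raphanus),(Vespa,Pan),(Columba,Abies,Turdus)),(Nyctereutes,(Sciurus,Salmonella,Felis)))),Ambystoma)).
That clade contains 23 terminal taxa: Abies, Ambystoma, Cedrus, Columba, Felis, Glossina, Hordeum, Larix, Meleagris, Microtus, Nyctereutes, Oryza, Pan, Picea, Pseudotsuga, Raphanus, Rattus, Salmonella, Sciurus, Takifugu, Taxidea, Turdus, Vespa.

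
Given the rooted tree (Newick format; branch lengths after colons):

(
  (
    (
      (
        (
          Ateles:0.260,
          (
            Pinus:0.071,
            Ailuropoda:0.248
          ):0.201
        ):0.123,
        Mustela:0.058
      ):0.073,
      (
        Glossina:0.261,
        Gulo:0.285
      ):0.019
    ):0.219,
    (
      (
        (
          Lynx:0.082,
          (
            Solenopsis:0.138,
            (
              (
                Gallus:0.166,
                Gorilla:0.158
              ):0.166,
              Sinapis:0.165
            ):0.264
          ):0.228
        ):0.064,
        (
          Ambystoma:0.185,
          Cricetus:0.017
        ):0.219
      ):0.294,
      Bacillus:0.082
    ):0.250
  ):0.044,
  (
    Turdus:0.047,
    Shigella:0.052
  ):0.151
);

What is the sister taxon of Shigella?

Turdus

Shigella attaches to the tree at the node subtending (Turdus,Shigella).
The other lineage descending from that same node — the sister group — is the single tip Turdus.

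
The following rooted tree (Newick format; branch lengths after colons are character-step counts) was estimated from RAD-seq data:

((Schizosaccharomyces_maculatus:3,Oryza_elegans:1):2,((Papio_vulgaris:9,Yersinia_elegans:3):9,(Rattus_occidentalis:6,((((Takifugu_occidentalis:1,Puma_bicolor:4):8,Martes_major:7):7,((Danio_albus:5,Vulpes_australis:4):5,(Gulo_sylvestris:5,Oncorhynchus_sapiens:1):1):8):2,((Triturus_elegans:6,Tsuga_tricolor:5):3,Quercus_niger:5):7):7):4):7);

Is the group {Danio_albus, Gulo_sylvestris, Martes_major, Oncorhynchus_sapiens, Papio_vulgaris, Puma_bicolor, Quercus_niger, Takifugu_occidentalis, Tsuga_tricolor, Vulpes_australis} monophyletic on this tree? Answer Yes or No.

No

The MRCA of the listed taxa subtends ((Papio_vulgaris,Yersinia_elegans),(Rattus_occidentalis,((((Takifugu_occidentalis,Puma_bicolor),Martes_major),((Danio_albus,Vulpes_australis),(Gulo_sylvestris,Oncorhynchus_sapiens))),((Triturus_elegans,Tsuga_tricolor),Quercus_niger)))).
That clade also contains Rattus_occidentalis, Triturus_elegans, Yersinia_elegans, which are not in the proposed group, so the group is not monophyletic.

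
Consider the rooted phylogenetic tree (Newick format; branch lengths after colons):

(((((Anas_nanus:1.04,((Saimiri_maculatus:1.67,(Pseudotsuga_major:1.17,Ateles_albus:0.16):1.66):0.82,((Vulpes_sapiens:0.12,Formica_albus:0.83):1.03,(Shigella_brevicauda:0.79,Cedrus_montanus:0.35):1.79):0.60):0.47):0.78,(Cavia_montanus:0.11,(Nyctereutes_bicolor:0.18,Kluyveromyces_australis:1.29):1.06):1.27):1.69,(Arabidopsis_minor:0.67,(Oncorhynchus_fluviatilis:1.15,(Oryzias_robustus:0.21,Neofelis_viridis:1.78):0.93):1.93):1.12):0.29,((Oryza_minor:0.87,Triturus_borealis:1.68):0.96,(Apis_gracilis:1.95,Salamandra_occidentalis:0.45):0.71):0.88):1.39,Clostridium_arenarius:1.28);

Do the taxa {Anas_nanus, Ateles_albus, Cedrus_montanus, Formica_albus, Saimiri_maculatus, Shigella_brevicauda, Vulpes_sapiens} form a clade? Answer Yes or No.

No

The MRCA of the listed taxa subtends (Anas_nanus,((Saimiri_maculatus,(Pseudotsuga_major,Ateles_albus)),((Vulpes_sapiens,Formica_albus),(Shigella_brevicauda,Cedrus_montanus)))).
That clade also contains Pseudotsuga_major, which is not in the proposed group, so the group is not monophyletic.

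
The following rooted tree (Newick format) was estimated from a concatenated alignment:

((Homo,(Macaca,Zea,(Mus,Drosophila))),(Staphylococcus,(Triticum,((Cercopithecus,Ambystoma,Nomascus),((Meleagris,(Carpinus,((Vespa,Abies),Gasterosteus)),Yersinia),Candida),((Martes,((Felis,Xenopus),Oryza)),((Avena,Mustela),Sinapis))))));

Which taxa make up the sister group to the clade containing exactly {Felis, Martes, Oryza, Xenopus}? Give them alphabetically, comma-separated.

Avena, Mustela, Sinapis

The clade containing exactly {Felis, Martes, Oryza, Xenopus} attaches to the tree at the node subtending ((Martes,((Felis,Xenopus),Oryza)),((Avena,Mustela),Sinapis)).
The other lineage descending from that same node — the sister group — is ((Avena,Mustela),Sinapis); its 3 tips in alphabetical order are the answer.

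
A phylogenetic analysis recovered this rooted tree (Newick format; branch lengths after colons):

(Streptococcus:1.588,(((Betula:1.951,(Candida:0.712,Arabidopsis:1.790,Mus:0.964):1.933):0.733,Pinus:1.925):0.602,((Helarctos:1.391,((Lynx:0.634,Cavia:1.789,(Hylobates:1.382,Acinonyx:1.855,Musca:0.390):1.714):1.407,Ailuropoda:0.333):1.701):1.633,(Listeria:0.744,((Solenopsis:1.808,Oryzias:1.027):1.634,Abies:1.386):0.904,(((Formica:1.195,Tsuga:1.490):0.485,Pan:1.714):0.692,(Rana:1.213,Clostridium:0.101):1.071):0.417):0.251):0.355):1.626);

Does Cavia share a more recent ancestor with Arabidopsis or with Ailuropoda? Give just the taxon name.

The MRCA of Cavia and Ailuropoda subtends ((Lynx,Cavia,(Hylobates,Acinonyx,Musca)),Ailuropoda) (6 taxa).
The MRCA of Cavia and Arabidopsis subtends (((Betula,(Candida,Arabidopsis,Mus)),Pinus),((Helarctos,((Lynx,Cavia,(Hylobates,Acinonyx,Musca)),Ailuropoda)),(Listeria,((Solenopsis,Oryzias),Abies),(((Formica,Tsuga),Pan),(Rana,Clostridium))))) (21 taxa).
The first is nested inside the second, so Cavia shares a more recent common ancestor with Ailuropoda.

Ailuropoda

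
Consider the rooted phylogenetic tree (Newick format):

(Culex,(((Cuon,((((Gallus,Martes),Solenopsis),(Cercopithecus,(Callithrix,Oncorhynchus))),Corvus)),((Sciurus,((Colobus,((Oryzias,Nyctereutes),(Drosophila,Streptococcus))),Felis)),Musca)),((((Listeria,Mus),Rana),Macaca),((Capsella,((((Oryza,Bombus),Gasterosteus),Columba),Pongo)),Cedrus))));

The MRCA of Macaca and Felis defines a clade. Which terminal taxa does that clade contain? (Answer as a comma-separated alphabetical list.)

Tracing Macaca: it sits inside (((Listeria,Mus),Rana),Macaca).
Tracing Felis: it sits inside ((Colobus,((Oryzias,Nyctereutes),(Drosophila,Streptococcus))),Felis).
The smallest clade enclosing both is (((Cuon,((((Gallus,Martes),Solenopsis),(Cercopithecus,(Callithrix,Oncorhynchus))),Corvus)),((Sciurus,((Colobus,((Oryzias,Nyctereutes),(Drosophila,Streptococcus))),Felis)),Musca)),((((Listeria,Mus),Rana),Macaca),((Capsella,((((Oryza,Bombus),Gasterosteus),Columba),Pongo)),Cedrus))); the answer is its 27 terminal taxa in alphabetical order.

Bombus, Callithrix, Capsella, Cedrus, Cercopithecus, Colobus, Columba, Corvus, Cuon, Drosophila, Felis, Gallus, Gasterosteus, Listeria, Macaca, Martes, Mus, Musca, Nyctereutes, Oncorhynchus, Oryza, Oryzias, Pongo, Rana, Sciurus, Solenopsis, Streptococcus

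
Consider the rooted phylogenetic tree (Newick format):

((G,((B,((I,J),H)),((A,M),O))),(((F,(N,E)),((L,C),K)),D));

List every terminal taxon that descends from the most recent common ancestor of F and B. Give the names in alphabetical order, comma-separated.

Tracing F: it sits inside (F,(N,E)).
Tracing B: it sits inside (B,((I,J),H)).
The smallest clade enclosing both is the whole tree (their MRCA is the root), so the answer is all 15 tips in alphabetical order.

A, B, C, D, E, F, G, H, I, J, K, L, M, N, O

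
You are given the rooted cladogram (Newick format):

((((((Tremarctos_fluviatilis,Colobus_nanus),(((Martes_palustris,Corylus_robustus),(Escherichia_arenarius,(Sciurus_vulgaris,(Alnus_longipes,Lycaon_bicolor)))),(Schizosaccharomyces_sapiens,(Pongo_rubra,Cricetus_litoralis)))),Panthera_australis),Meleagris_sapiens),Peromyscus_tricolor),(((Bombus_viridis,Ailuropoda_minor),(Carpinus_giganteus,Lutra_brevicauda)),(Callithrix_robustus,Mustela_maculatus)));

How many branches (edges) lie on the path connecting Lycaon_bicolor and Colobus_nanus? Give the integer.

8

The MRCA of Lycaon_bicolor and Colobus_nanus is the node subtending ((Tremarctos_fluviatilis,Colobus_nanus),(((Martes_palustris,Corylus_robustus),(Escherichia_arenarius,(Sciurus_vulgaris,(Alnus_longipes,Lycaon_bicolor)))),(Schizosaccharomyces_sapiens,(Pongo_rubra,Cricetus_litoralis)))).
From Lycaon_bicolor up to that node: 6 branches. From Colobus_nanus up to the same node: 2 branches. Total: 6 + 2 = 8.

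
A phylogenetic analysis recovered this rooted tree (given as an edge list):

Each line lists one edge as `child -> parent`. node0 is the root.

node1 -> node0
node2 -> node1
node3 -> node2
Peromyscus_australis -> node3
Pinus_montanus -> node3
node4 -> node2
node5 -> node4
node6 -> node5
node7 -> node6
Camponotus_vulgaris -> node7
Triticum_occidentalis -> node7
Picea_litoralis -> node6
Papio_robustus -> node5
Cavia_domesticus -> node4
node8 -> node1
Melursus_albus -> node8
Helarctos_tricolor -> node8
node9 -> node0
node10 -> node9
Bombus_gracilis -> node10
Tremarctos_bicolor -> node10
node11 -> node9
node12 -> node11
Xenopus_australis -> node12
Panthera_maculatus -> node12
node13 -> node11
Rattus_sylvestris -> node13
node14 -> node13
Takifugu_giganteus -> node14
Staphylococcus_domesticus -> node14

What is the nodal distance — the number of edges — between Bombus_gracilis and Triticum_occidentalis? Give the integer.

The MRCA of Bombus_gracilis and Triticum_occidentalis is the root of the tree.
From Bombus_gracilis up to that node: 3 branches. From Triticum_occidentalis up to the same node: 7 branches. Total: 3 + 7 = 10.

10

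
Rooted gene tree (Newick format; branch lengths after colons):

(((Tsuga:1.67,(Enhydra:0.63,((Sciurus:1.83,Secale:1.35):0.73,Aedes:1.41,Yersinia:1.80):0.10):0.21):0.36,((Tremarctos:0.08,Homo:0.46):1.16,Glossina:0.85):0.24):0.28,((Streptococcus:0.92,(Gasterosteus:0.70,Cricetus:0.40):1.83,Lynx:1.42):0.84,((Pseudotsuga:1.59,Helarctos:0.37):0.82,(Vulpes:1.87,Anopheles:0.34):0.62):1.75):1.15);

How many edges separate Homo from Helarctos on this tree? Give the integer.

The MRCA of Homo and Helarctos is the root of the tree.
From Homo up to that node: 4 branches. From Helarctos up to the same node: 4 branches. Total: 4 + 4 = 8.

8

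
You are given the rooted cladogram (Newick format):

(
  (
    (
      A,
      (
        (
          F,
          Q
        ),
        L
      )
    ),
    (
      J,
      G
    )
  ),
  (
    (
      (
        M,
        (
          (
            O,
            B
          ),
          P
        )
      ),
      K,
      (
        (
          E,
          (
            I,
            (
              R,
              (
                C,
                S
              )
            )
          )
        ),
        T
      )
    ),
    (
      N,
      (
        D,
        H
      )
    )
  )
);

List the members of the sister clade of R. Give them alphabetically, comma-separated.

C, S

R attaches to the tree at the node subtending (R,(C,S)).
The other lineage descending from that same node — the sister group — is (C,S); its 2 tips in alphabetical order are the answer.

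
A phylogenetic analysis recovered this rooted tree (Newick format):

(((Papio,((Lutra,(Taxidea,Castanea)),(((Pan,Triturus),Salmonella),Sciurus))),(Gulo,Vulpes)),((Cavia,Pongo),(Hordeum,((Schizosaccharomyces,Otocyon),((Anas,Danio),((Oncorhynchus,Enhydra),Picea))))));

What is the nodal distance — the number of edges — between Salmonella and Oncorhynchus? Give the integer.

13

The MRCA of Salmonella and Oncorhynchus is the root of the tree.
From Salmonella up to that node: 6 branches. From Oncorhynchus up to the same node: 7 branches. Total: 6 + 7 = 13.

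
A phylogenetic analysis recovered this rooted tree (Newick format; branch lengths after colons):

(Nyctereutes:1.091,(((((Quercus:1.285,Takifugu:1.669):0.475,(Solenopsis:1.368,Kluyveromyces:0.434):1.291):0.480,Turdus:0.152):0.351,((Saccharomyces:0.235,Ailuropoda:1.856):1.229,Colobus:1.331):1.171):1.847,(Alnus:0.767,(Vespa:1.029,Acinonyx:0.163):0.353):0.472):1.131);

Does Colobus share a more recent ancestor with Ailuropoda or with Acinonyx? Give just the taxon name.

Ailuropoda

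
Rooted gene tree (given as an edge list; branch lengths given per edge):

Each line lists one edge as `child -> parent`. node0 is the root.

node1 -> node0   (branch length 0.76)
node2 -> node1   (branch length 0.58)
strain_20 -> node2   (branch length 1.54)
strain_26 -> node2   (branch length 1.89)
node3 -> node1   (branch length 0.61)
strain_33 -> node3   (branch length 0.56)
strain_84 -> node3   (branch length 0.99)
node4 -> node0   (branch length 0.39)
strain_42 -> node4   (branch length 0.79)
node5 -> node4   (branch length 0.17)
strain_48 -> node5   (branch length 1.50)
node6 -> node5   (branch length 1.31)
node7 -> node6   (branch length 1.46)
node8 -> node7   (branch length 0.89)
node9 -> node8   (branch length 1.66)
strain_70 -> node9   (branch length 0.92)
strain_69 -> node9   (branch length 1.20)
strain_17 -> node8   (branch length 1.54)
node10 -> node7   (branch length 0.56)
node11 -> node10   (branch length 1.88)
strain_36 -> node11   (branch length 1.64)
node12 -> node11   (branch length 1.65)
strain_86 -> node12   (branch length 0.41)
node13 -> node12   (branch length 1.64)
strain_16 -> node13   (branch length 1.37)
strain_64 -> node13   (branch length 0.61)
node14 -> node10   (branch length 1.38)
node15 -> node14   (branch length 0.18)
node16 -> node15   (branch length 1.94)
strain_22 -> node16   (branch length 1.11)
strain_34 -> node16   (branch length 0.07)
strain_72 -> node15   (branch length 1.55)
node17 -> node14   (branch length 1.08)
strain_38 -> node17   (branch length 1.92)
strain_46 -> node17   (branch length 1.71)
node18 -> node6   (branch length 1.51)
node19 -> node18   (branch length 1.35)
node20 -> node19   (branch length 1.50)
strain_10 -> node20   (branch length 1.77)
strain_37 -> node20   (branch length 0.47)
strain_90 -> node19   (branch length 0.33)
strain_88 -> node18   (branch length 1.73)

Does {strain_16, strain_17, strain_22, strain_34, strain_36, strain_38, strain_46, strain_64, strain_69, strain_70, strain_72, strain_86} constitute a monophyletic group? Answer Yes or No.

The most recent common ancestor of these taxa subtends (((strain_70,strain_69),strain_17),((strain_36,(strain_86,(strain_16,strain_64))),(((strain_22,strain_34),strain_72),(strain_38,strain_46)))).
That clade has exactly 12 tips — every listed taxon and nothing else — so the group is monophyletic.

Yes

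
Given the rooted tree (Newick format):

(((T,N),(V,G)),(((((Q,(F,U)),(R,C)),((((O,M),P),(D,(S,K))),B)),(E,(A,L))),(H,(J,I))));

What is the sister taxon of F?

F attaches to the tree at the node subtending (F,U).
The other lineage descending from that same node — the sister group — is the single tip U.

U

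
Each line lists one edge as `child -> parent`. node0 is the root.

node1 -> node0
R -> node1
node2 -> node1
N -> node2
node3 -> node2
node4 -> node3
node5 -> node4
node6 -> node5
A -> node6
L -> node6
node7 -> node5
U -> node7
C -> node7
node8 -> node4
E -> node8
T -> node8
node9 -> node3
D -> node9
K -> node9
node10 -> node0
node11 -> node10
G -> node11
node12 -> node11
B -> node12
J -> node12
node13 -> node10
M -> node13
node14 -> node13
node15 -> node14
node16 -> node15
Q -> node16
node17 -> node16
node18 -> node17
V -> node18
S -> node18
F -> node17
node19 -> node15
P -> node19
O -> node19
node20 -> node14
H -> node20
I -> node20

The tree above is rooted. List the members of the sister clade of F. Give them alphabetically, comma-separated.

F attaches to the tree at the node subtending ((V,S),F).
The other lineage descending from that same node — the sister group — is (V,S); its 2 tips in alphabetical order are the answer.

S, V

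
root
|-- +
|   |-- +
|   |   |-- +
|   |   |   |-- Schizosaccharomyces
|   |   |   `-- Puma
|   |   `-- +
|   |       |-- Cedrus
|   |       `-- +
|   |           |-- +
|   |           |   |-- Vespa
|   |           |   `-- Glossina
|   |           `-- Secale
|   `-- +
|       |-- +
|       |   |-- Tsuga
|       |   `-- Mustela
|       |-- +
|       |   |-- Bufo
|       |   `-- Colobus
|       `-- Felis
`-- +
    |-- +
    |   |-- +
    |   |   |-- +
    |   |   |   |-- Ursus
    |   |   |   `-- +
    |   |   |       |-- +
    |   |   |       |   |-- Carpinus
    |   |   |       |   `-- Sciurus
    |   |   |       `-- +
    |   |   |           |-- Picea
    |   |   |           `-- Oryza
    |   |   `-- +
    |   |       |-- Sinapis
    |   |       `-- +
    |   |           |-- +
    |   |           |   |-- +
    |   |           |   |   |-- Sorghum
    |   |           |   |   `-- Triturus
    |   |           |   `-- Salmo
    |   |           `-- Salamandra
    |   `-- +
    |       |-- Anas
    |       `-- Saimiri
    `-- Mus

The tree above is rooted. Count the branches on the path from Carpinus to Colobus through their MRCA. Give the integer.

11

The MRCA of Carpinus and Colobus is the root of the tree.
From Carpinus up to that node: 7 branches. From Colobus up to the same node: 4 branches. Total: 7 + 4 = 11.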